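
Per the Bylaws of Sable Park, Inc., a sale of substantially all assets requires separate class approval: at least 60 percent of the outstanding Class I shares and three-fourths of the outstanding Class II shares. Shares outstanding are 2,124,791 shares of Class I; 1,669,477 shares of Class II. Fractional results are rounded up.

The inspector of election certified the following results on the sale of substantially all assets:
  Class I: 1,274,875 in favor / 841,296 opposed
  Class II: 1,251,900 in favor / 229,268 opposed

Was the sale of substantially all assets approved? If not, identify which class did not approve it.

Not approved — the Class II shares did not give the required vote.

Class I: 3/5 of 2124791 = 1274874.60, rounded up to 1274875; 1,274,875 required, 1,274,875 in favor — approved.
Class II: 3/4 of 1669477 = 1252107.75, rounded up to 1252108; 1,252,108 required, 1,251,900 in favor — not approved.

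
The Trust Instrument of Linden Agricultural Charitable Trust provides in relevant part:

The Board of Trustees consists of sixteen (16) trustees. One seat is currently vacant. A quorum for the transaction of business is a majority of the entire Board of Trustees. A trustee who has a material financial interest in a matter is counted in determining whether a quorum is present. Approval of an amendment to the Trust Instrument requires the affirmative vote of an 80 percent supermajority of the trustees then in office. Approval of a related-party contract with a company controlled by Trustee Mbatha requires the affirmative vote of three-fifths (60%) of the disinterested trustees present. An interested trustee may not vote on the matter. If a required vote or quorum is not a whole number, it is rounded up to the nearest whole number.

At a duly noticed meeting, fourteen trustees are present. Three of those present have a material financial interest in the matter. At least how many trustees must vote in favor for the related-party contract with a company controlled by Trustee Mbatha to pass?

7

The related-party contract with a company controlled by Trustee Mbatha requires three-fifths of the disinterested trustees present (14 − 3 = 11).
3/5 of 11 = 6.60, rounded up to 7.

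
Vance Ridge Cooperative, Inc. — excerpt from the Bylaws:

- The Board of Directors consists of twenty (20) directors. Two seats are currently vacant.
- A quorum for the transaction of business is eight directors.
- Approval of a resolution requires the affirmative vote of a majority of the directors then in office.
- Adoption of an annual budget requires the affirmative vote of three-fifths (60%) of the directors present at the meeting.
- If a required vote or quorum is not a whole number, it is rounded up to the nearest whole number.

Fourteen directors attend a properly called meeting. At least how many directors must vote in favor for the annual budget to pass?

The annual budget requires three-fifths of the directors present (14).
3/5 of 14 = 8.40, rounded up to 9.

9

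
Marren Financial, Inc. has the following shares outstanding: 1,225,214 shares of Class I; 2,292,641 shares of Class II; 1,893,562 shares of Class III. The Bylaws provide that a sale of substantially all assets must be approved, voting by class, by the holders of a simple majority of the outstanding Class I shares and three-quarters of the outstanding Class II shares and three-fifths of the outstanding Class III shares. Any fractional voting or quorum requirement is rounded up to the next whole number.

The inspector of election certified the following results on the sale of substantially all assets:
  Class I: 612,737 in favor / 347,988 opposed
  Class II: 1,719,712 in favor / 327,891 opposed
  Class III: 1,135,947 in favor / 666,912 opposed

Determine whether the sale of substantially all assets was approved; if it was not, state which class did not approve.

Not approved — the Class III shares did not give the required vote.

Class I: a majority of 1225214 is 612608; 612,608 required, 612,737 in favor — approved.
Class II: 3/4 of 2292641 = 1719480.75, rounded up to 1719481; 1,719,481 required, 1,719,712 in favor — approved.
Class III: 3/5 of 1893562 = 1136137.20, rounded up to 1136138; 1,136,138 required, 1,135,947 in favor — not approved.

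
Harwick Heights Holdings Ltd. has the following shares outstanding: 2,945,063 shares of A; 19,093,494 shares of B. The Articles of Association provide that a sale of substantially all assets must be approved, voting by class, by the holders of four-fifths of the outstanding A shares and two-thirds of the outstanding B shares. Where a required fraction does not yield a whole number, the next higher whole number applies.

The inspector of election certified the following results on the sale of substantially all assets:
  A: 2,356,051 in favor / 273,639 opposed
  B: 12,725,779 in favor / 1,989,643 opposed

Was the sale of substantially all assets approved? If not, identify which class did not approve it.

A: 4/5 of 2945063 = 2356050.40, rounded up to 2356051; 2,356,051 required, 2,356,051 in favor — approved.
B: 2/3 of 19093494 = 12728996; 12,728,996 required, 12,725,779 in favor — not approved.

Not approved — the B shares did not give the required vote.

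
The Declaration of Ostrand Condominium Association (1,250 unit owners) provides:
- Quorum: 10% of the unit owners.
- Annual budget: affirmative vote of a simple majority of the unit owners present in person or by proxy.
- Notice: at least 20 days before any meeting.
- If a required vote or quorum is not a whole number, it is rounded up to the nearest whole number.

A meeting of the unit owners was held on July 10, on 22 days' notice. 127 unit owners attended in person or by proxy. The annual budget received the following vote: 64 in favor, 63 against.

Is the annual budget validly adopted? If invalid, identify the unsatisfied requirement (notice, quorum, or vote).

Valid — all requirements satisfied.

Notice: 22 days given; 20 required. Satisfied.
Quorum: 10% of 1,250 = 125; 127 present. Satisfied.
Vote: requires a majority of those present (127); a majority of 127 is 64, so 64 needed; 64 in favor. Satisfied.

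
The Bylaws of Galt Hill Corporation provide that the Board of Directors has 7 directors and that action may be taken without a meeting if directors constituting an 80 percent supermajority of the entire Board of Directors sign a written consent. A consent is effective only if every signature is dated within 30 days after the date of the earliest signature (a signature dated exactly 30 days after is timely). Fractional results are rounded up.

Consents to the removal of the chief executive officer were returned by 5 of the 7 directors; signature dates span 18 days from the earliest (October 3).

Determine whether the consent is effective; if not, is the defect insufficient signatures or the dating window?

Signatures required: an 80 percent supermajority of 7 — 4/5 of 7 = 5.60, rounded up to 6, so 6 needed; 5 signed. Insufficient.
Dating window: the latest signature is 18 days after the earliest; the limit is 30 days. Within the window.

Not effective — insufficient signatures.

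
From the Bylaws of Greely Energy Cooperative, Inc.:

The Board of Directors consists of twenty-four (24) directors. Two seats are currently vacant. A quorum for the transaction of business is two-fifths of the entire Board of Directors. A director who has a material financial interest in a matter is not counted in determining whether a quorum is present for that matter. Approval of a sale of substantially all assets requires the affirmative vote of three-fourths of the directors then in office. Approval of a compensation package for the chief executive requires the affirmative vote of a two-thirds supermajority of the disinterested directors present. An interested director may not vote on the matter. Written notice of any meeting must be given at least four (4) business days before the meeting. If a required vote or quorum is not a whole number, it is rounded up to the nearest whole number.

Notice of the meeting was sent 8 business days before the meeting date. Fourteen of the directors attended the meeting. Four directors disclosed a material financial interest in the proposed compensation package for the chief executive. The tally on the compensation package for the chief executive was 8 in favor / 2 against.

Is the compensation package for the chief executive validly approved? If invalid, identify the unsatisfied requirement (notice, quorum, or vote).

Notice: 8 business days given; 4 required (8 ≥ 4). Satisfied.
Quorum: 14 present, but the 4 interested directors do not count, leaving 10. Quorum is 10. Satisfied.
Vote: the compensation package for the chief executive requires two-thirds of the disinterested directors present (14 − 4 = 10). 2/3 of 10 = 6.67, rounded up to 7, so 7 affirmative votes are needed; 8 voted in favor. Satisfied.

Valid — all requirements satisfied.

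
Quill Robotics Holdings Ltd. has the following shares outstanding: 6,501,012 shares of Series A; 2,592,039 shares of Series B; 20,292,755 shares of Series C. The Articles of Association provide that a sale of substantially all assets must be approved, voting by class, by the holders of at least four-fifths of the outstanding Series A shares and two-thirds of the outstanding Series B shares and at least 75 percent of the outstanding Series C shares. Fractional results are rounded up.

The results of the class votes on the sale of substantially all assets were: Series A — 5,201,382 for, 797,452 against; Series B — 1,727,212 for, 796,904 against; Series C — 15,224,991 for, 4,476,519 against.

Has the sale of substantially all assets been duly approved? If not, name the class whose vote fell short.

Not approved — the Series B shares did not give the required vote.

Series A: 4/5 of 6501012 = 5200809.60, rounded up to 5200810; 5,200,810 required, 5,201,382 in favor — approved.
Series B: 2/3 of 2592039 = 1728026; 1,728,026 required, 1,727,212 in favor — not approved.
Series C: 3/4 of 20292755 = 15219566.25, rounded up to 15219567; 15,219,567 required, 15,224,991 in favor — approved.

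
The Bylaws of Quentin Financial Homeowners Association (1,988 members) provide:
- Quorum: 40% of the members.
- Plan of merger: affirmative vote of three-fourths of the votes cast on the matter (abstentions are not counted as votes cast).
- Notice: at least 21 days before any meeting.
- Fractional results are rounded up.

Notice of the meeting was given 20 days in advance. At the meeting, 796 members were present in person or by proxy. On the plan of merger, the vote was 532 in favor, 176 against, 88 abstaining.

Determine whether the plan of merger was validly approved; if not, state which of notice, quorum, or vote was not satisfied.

Invalid — notice requirement not satisfied.

Notice: 20 days given; 21 required. Not satisfied.
Quorum: 40% of 1,988 = 795.20, rounded up to 796; 796 present. Satisfied.
Vote: requires three-fourths of the votes cast (796 − 88 abstaining = 708); 3/4 of 708 = 531, so 531 needed; 532 in favor. Satisfied.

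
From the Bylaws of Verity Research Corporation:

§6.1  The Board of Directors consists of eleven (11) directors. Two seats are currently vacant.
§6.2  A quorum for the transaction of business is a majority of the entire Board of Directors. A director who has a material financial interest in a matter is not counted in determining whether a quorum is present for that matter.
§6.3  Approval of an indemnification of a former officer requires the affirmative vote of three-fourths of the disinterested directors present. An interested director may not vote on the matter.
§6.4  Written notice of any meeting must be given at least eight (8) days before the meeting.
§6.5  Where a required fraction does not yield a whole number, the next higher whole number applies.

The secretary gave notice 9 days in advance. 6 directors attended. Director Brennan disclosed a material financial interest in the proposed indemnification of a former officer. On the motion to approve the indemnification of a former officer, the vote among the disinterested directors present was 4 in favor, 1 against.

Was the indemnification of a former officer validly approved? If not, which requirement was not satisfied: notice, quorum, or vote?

Invalid — quorum requirement not satisfied.

Notice: 9 days given; 8 required (9 ≥ 8). Satisfied.
Quorum: 6 present, but the 1 interested director does not count, leaving 5. Quorum is 6. Not satisfied.
Vote: the indemnification of a former officer requires three-fourths of the disinterested directors present (6 − 1 = 5). 3/4 of 5 = 3.75, rounded up to 4, so 4 affirmative votes are needed; 4 voted in favor. Satisfied. (Moot — without a quorum no business can be validly transacted.)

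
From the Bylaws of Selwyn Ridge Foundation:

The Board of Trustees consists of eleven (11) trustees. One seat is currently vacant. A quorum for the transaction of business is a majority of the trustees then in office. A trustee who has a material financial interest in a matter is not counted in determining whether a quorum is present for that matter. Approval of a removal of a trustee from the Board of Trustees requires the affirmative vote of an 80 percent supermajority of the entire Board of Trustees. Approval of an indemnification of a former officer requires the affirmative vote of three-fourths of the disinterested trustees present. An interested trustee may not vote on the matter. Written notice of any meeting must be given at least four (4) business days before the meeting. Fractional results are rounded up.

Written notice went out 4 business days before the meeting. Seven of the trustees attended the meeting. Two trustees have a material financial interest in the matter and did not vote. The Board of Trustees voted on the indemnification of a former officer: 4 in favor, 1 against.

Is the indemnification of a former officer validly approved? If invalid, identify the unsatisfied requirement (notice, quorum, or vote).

Notice: 4 business days given; 4 required (4 ≥ 4). Satisfied.
Quorum: 7 present, but the 2 interested trustees do not count, leaving 5. Quorum is 6. Not satisfied.
Vote: the indemnification of a former officer requires three-fourths of the disinterested trustees present (7 − 2 = 5). 3/4 of 5 = 3.75, rounded up to 4, so 4 affirmative votes are needed; 4 voted in favor. Satisfied. (Moot — without a quorum no business can be validly transacted.)

Invalid — quorum requirement not satisfied.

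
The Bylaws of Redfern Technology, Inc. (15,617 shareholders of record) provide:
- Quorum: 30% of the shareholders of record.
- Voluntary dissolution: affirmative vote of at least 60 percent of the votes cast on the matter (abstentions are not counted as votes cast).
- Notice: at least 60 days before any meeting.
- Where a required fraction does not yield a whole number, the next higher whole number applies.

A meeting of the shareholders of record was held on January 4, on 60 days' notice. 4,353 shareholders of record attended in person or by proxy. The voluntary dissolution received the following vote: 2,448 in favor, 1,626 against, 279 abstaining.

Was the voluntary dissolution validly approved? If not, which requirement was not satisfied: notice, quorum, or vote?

Notice: 60 days given; 60 required. Satisfied.
Quorum: 30% of 15,617 = 4,685.10, rounded up to 4,686; 4,353 present. Not satisfied.
Vote: requires three-fifths of the votes cast (4,353 − 279 abstaining = 4,074); 3/5 of 4074 = 2444.40, rounded up to 2445, so 2,445 needed; 2,448 in favor. Satisfied.

Invalid — quorum requirement not satisfied.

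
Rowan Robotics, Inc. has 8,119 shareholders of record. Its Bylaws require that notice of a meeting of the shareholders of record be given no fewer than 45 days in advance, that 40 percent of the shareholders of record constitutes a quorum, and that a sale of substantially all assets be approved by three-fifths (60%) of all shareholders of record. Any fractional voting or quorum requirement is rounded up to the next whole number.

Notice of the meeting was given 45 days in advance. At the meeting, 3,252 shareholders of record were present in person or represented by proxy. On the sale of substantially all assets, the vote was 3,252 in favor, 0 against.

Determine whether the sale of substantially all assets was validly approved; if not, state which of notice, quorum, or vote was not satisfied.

Invalid — vote requirement not satisfied.

Notice: 45 days given; 45 required. Satisfied.
Quorum: 40% of 8,119 = 3,247.60, rounded up to 3,248; 3,252 present. Satisfied.
Vote: requires three-fifths of all shareholders of record (8,119); 3/5 of 8119 = 4871.40, rounded up to 4872, so 4,872 needed; 3,252 in favor. Not satisfied.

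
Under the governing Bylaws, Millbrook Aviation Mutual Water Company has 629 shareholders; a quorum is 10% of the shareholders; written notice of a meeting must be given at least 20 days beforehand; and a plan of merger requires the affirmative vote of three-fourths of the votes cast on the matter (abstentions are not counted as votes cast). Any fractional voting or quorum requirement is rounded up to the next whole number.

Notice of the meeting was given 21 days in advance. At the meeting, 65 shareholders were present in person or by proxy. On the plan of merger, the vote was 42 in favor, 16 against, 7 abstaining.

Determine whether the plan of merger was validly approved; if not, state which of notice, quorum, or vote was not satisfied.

Notice: 21 days given; 20 required. Satisfied.
Quorum: 10% of 629 = 62.90, rounded up to 63; 65 present. Satisfied.
Vote: requires three-fourths of the votes cast (65 − 7 abstaining = 58); 3/4 of 58 = 43.50, rounded up to 44, so 44 needed; 42 in favor. Not satisfied.

Invalid — vote requirement not satisfied.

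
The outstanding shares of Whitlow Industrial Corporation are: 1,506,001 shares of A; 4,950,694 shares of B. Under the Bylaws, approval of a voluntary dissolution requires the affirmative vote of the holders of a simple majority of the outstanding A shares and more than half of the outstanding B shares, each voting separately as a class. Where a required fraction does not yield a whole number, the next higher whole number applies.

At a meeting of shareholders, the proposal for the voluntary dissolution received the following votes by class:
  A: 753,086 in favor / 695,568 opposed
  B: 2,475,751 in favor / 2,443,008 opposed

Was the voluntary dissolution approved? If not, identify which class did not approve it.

A: a majority of 1506001 is 753001; 753,001 required, 753,086 in favor — approved.
B: a majority of 4950694 is 2475348; 2,475,348 required, 2,475,751 in favor — approved.

Approved — every class gave the required vote.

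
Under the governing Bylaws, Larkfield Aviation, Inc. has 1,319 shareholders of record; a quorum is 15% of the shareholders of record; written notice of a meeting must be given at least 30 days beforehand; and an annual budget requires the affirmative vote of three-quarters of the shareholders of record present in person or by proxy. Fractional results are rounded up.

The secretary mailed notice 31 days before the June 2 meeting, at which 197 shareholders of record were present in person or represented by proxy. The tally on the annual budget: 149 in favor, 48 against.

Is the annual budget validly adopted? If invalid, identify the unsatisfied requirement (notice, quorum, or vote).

Notice: 31 days given; 30 required. Satisfied.
Quorum: 15% of 1,319 = 197.85, rounded up to 198; 197 present. Not satisfied.
Vote: requires three-fourths of those present (197); 3/4 of 197 = 147.75, rounded up to 148, so 148 needed; 149 in favor. Satisfied.

Invalid — quorum requirement not satisfied.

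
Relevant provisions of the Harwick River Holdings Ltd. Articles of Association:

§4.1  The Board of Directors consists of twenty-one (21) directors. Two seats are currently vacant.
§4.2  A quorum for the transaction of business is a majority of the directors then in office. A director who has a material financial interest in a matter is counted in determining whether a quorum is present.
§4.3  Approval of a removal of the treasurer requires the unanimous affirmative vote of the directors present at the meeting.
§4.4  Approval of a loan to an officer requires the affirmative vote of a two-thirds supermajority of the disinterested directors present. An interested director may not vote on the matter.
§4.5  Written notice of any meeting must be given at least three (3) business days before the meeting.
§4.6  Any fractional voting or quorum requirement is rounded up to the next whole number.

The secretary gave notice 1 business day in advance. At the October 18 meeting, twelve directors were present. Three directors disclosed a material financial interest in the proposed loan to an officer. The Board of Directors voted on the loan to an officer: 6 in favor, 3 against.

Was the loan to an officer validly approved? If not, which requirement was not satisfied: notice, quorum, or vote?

Notice: 1 business day given; 3 required (1 < 3). Not satisfied.
Quorum: 12 present (interested directors count toward quorum); quorum is 10. Satisfied.
Vote: the loan to an officer requires two-thirds of the disinterested directors present (12 − 3 = 9). 2/3 of 9 = 6, so 6 affirmative votes are needed; 6 voted in favor. Satisfied.

Invalid — notice requirement not satisfied.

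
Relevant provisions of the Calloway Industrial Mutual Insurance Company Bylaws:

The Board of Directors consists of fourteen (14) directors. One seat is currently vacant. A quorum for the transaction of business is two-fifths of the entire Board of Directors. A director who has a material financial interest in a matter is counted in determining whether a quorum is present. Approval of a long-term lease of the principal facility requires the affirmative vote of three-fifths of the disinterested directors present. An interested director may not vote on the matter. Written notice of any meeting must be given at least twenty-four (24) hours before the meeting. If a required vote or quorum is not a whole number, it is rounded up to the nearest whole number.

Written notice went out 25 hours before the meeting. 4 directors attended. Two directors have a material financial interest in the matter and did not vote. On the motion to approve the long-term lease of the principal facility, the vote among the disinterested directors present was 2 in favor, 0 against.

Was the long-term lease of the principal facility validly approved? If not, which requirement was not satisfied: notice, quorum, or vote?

Notice: 25 hours given; 24 required (25 ≥ 24). Satisfied.
Quorum: 4 present (interested directors count toward quorum); quorum is 6. Not satisfied.
Vote: the long-term lease of the principal facility requires three-fifths of the disinterested directors present (4 − 2 = 2). 3/5 of 2 = 1.20, rounded up to 2, so 2 affirmative votes are needed; 2 voted in favor. Satisfied. (Moot — without a quorum no business can be validly transacted.)

Invalid — quorum requirement not satisfied.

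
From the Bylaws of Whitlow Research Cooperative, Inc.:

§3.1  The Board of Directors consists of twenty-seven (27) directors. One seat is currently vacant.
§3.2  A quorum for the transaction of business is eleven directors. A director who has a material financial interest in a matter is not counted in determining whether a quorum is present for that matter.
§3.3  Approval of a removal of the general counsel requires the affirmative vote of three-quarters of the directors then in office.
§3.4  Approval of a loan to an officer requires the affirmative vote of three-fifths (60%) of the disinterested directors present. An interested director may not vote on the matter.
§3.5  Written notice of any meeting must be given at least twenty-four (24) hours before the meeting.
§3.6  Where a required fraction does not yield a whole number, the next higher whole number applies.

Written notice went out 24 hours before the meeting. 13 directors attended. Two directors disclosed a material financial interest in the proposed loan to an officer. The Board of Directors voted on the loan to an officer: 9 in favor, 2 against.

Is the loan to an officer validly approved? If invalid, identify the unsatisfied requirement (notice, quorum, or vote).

Notice: 24 hours given; 24 required (24 ≥ 24). Satisfied.
Quorum: 13 present, but the 2 interested directors do not count, leaving 11. Quorum is 11. Satisfied.
Vote: the loan to an officer requires three-fifths of the disinterested directors present (13 − 2 = 11). 3/5 of 11 = 6.60, rounded up to 7, so 7 affirmative votes are needed; 9 voted in favor. Satisfied.

Valid — all requirements satisfied.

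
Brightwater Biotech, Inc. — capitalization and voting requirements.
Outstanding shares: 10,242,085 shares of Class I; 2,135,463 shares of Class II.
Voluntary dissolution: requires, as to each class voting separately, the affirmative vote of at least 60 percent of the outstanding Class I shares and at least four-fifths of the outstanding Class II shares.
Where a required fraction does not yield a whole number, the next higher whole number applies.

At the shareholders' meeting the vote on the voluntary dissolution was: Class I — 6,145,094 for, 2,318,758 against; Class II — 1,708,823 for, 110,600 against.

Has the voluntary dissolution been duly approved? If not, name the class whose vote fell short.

Class I: 3/5 of 10242085 = 6145251; 6,145,251 required, 6,145,094 in favor — not approved.
Class II: 4/5 of 2135463 = 1708370.40, rounded up to 1708371; 1,708,371 required, 1,708,823 in favor — approved.

Not approved — the Class I shares did not give the required vote.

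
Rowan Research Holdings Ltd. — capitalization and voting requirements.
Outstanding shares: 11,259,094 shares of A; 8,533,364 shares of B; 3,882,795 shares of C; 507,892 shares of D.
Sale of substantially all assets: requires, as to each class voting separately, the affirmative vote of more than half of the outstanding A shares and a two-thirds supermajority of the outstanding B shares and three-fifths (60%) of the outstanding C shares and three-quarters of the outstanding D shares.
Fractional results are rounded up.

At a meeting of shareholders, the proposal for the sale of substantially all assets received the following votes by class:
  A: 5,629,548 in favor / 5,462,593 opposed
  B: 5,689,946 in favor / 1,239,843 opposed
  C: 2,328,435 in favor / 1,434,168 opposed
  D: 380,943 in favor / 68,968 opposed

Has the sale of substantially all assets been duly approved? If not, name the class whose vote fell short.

A: a majority of 11259094 is 5629548; 5,629,548 required, 5,629,548 in favor — approved.
B: 2/3 of 8533364 = 5688909.33, rounded up to 5688910; 5,688,910 required, 5,689,946 in favor — approved.
C: 3/5 of 3882795 = 2329677; 2,329,677 required, 2,328,435 in favor — not approved.
D: 3/4 of 507892 = 380919; 380,919 required, 380,943 in favor — approved.

Not approved — the C shares did not give the required vote.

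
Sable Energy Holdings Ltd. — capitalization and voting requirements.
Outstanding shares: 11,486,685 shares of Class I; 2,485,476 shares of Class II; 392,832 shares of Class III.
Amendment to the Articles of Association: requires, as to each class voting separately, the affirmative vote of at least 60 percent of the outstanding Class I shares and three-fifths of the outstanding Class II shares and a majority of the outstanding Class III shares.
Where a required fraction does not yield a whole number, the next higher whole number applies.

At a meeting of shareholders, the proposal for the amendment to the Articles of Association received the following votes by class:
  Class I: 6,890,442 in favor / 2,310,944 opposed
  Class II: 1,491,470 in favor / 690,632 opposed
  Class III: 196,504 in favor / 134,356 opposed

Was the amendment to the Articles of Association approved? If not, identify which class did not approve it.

Class I: 3/5 of 11486685 = 6892011; 6,892,011 required, 6,890,442 in favor — not approved.
Class II: 3/5 of 2485476 = 1491285.60, rounded up to 1491286; 1,491,286 required, 1,491,470 in favor — approved.
Class III: a majority of 392832 is 196417; 196,417 required, 196,504 in favor — approved.

Not approved — the Class I shares did not give the required vote.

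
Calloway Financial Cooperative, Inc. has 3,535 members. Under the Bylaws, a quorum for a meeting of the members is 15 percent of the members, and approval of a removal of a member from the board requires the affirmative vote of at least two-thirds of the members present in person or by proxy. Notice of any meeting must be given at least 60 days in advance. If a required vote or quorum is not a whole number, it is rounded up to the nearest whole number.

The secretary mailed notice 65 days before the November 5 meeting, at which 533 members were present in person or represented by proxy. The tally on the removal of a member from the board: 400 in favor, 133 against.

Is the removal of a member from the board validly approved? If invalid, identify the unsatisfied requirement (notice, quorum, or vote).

Notice: 65 days given; 60 required. Satisfied.
Quorum: 15% of 3,535 = 530.25, rounded up to 531; 533 present. Satisfied.
Vote: requires two-thirds of those present (533); 2/3 of 533 = 355.33, rounded up to 356, so 356 needed; 400 in favor. Satisfied.

Valid — all requirements satisfied.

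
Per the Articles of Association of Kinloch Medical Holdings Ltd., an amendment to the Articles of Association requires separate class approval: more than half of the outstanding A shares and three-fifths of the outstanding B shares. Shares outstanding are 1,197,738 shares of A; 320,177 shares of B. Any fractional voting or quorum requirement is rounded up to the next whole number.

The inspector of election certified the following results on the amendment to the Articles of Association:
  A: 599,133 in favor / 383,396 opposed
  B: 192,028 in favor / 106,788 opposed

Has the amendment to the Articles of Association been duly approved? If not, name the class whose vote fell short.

Not approved — the B shares did not give the required vote.

A: a majority of 1197738 is 598870; 598,870 required, 599,133 in favor — approved.
B: 3/5 of 320177 = 192106.20, rounded up to 192107; 192,107 required, 192,028 in favor — not approved.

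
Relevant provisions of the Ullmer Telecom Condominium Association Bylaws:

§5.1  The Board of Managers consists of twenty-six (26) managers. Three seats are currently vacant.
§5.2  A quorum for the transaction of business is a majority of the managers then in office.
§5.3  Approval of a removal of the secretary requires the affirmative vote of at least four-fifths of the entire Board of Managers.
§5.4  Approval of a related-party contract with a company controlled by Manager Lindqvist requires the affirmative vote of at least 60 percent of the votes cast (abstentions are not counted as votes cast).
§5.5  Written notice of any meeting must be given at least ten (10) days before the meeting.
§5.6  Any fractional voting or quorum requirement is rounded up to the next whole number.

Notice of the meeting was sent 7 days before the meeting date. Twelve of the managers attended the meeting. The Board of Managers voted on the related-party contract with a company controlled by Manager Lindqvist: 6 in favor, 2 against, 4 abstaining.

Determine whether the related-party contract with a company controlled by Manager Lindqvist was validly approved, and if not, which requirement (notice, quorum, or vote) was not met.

Notice: 7 days given; 10 required (7 < 10). Not satisfied.
Quorum: 12 present; quorum is 12. Satisfied.
Vote: the related-party contract with a company controlled by Manager Lindqvist requires three-fifths of the votes cast (12 present − 4 abstaining = 8). 3/5 of 8 = 4.80, rounded up to 5, so 5 affirmative votes are needed; 6 voted in favor. Satisfied.

Invalid — notice requirement not satisfied.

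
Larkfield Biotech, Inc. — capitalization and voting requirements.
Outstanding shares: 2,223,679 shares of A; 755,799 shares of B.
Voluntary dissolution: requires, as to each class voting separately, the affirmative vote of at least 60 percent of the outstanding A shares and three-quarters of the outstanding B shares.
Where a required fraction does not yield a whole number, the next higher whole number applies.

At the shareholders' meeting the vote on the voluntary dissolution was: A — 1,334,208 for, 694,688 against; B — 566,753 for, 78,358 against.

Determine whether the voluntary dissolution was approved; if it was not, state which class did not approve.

A: 3/5 of 2223679 = 1334207.40, rounded up to 1334208; 1,334,208 required, 1,334,208 in favor — approved.
B: 3/4 of 755799 = 566849.25, rounded up to 566850; 566,850 required, 566,753 in favor — not approved.

Not approved — the B shares did not give the required vote.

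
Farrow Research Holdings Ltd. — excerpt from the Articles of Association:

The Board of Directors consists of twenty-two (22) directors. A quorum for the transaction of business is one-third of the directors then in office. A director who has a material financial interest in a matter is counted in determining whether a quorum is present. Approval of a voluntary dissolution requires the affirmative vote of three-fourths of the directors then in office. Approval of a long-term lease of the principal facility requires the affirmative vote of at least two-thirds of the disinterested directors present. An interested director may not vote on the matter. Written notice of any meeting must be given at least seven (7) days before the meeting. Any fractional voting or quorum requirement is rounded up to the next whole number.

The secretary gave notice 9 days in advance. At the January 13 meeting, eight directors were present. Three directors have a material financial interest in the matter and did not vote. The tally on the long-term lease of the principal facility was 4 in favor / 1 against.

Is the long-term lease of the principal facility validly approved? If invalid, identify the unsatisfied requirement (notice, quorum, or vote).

Valid — all requirements satisfied.

Notice: 9 days given; 7 required (9 ≥ 7). Satisfied.
Quorum: 8 present (interested directors count toward quorum); quorum is 8. Satisfied.
Vote: the long-term lease of the principal facility requires two-thirds of the disinterested directors present (8 − 3 = 5). 2/3 of 5 = 3.33, rounded up to 4, so 4 affirmative votes are needed; 4 voted in favor. Satisfied.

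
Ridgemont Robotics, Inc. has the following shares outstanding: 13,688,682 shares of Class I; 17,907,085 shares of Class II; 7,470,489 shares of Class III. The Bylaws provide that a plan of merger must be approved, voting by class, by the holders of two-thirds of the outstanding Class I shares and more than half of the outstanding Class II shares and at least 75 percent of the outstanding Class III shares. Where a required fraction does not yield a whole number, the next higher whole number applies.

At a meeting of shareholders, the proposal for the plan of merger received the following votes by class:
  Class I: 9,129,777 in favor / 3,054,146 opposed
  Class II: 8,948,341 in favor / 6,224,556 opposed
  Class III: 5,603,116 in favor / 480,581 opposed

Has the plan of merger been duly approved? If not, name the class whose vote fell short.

Class I: 2/3 of 13688682 = 9125788; 9,125,788 required, 9,129,777 in favor — approved.
Class II: a majority of 17907085 is 8953543; 8,953,543 required, 8,948,341 in favor — not approved.
Class III: 3/4 of 7470489 = 5602866.75, rounded up to 5602867; 5,602,867 required, 5,603,116 in favor — approved.

Not approved — the Class II shares did not give the required vote.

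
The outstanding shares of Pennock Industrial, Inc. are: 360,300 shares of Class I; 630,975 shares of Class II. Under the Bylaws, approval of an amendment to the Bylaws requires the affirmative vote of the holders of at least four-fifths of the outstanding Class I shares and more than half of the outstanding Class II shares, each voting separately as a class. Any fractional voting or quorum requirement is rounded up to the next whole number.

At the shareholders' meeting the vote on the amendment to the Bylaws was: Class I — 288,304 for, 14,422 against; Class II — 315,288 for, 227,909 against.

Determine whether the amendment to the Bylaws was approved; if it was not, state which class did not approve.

Not approved — the Class II shares did not give the required vote.

Class I: 4/5 of 360300 = 288240; 288,240 required, 288,304 in favor — approved.
Class II: a majority of 630975 is 315488; 315,488 required, 315,288 in favor — not approved.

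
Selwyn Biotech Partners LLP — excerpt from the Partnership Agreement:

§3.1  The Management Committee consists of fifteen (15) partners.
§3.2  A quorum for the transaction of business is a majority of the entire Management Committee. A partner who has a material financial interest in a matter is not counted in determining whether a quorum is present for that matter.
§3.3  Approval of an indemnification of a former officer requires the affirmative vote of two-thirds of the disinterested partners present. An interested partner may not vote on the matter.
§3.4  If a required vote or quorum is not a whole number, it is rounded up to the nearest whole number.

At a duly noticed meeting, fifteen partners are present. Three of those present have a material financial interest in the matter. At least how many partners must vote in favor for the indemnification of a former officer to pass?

8

The indemnification of a former officer requires two-thirds of the disinterested partners present (15 − 3 = 12).
2/3 of 12 = 8.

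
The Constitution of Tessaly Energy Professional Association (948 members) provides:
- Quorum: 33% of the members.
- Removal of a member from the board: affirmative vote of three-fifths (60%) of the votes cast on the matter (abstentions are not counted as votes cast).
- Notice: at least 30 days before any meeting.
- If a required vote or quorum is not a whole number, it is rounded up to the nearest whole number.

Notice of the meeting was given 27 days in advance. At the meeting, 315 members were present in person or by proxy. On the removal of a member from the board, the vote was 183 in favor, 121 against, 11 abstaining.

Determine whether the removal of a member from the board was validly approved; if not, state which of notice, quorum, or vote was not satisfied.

Notice: 27 days given; 30 required. Not satisfied.
Quorum: 33% of 948 = 312.84, rounded up to 313; 315 present. Satisfied.
Vote: requires three-fifths of the votes cast (315 − 11 abstaining = 304); 3/5 of 304 = 182.40, rounded up to 183, so 183 needed; 183 in favor. Satisfied.

Invalid — notice requirement not satisfied.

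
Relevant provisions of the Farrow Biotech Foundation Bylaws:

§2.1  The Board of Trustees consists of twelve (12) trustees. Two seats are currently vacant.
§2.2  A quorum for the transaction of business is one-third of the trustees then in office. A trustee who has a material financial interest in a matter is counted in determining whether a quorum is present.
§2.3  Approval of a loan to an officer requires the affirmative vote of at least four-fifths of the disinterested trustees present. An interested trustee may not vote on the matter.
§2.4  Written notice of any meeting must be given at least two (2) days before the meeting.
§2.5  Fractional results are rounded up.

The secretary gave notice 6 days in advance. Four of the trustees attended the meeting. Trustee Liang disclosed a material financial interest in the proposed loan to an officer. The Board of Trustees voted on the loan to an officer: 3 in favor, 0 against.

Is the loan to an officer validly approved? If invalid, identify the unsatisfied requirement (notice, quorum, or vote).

Notice: 6 days given; 2 required (6 ≥ 2). Satisfied.
Quorum: 4 present (interested trustees count toward quorum); quorum is 4. Satisfied.
Vote: the loan to an officer requires four-fifths of the disinterested trustees present (4 − 1 = 3). 4/5 of 3 = 2.40, rounded up to 3, so 3 affirmative votes are needed; 3 voted in favor. Satisfied.

Valid — all requirements satisfied.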